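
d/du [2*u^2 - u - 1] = 4*u - 1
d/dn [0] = 0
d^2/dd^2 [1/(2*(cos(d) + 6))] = (sin(d)^2 + 6*cos(d) + 1)/(2*(cos(d) + 6)^3)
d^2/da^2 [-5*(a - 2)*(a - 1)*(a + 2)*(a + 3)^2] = -100*a^3 - 300*a^2 + 30*a + 290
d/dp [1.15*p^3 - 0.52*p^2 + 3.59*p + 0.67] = 3.45*p^2 - 1.04*p + 3.59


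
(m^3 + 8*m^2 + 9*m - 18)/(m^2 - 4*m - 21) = (m^2 + 5*m - 6)/(m - 7)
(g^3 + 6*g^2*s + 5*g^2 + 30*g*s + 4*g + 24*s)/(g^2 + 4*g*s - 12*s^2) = (-g^2 - 5*g - 4)/(-g + 2*s)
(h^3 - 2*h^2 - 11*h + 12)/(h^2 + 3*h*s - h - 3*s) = (h^2 - h - 12)/(h + 3*s)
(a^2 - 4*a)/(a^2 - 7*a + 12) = a/(a - 3)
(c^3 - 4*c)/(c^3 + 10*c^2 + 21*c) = (c^2 - 4)/(c^2 + 10*c + 21)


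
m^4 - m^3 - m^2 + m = m*(m - 1)^2*(m + 1)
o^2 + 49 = (o - 7*I)*(o + 7*I)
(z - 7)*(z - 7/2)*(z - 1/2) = z^3 - 11*z^2 + 119*z/4 - 49/4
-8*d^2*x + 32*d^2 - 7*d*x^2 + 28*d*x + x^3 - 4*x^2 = (-8*d + x)*(d + x)*(x - 4)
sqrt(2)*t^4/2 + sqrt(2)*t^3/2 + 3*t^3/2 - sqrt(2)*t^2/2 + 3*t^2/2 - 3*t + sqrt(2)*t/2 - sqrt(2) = (t/2 + sqrt(2)/2)*(t - 1)*(t + 2)*(sqrt(2)*t + 1)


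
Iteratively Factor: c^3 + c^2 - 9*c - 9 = (c + 1)*(c^2 - 9) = (c - 3)*(c + 1)*(c + 3)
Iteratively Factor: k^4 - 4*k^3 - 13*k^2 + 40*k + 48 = (k - 4)*(k^3 - 13*k - 12) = (k - 4)*(k + 3)*(k^2 - 3*k - 4) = (k - 4)^2*(k + 3)*(k + 1)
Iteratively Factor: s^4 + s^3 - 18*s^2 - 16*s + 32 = (s + 4)*(s^3 - 3*s^2 - 6*s + 8) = (s - 4)*(s + 4)*(s^2 + s - 2) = (s - 4)*(s - 1)*(s + 4)*(s + 2)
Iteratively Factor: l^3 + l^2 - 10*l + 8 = (l - 2)*(l^2 + 3*l - 4) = (l - 2)*(l - 1)*(l + 4)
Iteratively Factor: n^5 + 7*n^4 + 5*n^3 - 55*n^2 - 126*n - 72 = (n + 1)*(n^4 + 6*n^3 - n^2 - 54*n - 72) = (n - 3)*(n + 1)*(n^3 + 9*n^2 + 26*n + 24) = (n - 3)*(n + 1)*(n + 2)*(n^2 + 7*n + 12) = (n - 3)*(n + 1)*(n + 2)*(n + 3)*(n + 4)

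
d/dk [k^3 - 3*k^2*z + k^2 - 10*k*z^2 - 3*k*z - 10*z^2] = 3*k^2 - 6*k*z + 2*k - 10*z^2 - 3*z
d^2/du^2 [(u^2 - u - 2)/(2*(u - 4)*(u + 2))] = (u^3 + 18*u^2 - 12*u + 56)/(u^6 - 6*u^5 - 12*u^4 + 88*u^3 + 96*u^2 - 384*u - 512)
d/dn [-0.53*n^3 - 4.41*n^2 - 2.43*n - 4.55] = -1.59*n^2 - 8.82*n - 2.43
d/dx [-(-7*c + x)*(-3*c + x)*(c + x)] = -11*c^2 + 18*c*x - 3*x^2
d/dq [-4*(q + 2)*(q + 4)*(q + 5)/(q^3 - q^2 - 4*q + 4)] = 24*(2*q^2 + 6*q - 13)/(q^4 - 6*q^3 + 13*q^2 - 12*q + 4)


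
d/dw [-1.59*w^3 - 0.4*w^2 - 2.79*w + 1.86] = -4.77*w^2 - 0.8*w - 2.79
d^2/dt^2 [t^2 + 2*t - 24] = 2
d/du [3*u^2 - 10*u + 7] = 6*u - 10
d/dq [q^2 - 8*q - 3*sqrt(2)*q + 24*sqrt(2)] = 2*q - 8 - 3*sqrt(2)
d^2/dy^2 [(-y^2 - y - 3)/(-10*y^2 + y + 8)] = 2*(110*y^3 + 1140*y^2 + 150*y + 299)/(1000*y^6 - 300*y^5 - 2370*y^4 + 479*y^3 + 1896*y^2 - 192*y - 512)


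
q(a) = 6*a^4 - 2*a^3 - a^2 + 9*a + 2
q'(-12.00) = -42303.00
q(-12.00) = 127622.00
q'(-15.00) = -82311.00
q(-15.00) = 310142.00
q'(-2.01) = -206.12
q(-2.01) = 94.05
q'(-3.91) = -1509.54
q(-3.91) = 1473.43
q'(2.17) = 221.65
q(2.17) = 129.43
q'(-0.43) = 6.84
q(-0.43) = -1.69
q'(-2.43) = -365.94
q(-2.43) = 212.13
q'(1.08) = 30.07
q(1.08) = 16.20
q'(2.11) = 203.52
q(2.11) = 116.68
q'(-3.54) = -1123.79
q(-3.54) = 988.58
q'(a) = 24*a^3 - 6*a^2 - 2*a + 9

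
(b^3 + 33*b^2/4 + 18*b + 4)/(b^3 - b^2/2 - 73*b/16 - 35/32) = 8*(b^2 + 8*b + 16)/(8*b^2 - 6*b - 35)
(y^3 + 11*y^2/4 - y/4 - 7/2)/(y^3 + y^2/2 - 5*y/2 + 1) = (4*y + 7)/(2*(2*y - 1))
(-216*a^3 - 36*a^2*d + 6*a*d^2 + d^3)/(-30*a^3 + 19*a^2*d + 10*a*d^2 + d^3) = (36*a^2 - d^2)/(5*a^2 - 4*a*d - d^2)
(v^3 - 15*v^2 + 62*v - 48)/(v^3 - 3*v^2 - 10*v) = (-v^3 + 15*v^2 - 62*v + 48)/(v*(-v^2 + 3*v + 10))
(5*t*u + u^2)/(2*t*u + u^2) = (5*t + u)/(2*t + u)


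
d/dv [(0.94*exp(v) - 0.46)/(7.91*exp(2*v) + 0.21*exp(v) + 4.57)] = (-7.4354*exp(2*v) + 7.2772*exp(v) + 4.3924)*exp(v)/(62.5681*exp(4*v) + 3.3222*exp(3*v) + 72.3415*exp(2*v) + 1.9194*exp(v) + 20.8849)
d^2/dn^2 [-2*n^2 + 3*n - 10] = -4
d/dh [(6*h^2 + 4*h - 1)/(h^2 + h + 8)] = (2*h^2 + 98*h + 33)/(h^4 + 2*h^3 + 17*h^2 + 16*h + 64)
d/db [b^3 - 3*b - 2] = 3*b^2 - 3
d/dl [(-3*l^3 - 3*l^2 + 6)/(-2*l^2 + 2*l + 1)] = 3*(2*l^4 - 4*l^3 - 5*l^2 + 6*l - 4)/(4*l^4 - 8*l^3 + 4*l + 1)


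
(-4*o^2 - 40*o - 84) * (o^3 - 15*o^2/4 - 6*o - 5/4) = -4*o^5 - 25*o^4 + 90*o^3 + 560*o^2 + 554*o + 105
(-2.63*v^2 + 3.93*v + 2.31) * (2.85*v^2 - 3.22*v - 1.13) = -7.4955*v^4 + 19.6691*v^3 - 3.0992*v^2 - 11.8791*v - 2.6103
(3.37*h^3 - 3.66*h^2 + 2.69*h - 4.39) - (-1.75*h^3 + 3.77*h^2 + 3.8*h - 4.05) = 5.12*h^3 - 7.43*h^2 - 1.11*h - 0.34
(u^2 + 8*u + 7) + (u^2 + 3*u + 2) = 2*u^2 + 11*u + 9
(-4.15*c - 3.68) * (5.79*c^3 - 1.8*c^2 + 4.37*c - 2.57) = -24.0285*c^4 - 13.8372*c^3 - 11.5115*c^2 - 5.4161*c + 9.4576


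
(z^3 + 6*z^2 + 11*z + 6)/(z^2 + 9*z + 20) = (z^3 + 6*z^2 + 11*z + 6)/(z^2 + 9*z + 20)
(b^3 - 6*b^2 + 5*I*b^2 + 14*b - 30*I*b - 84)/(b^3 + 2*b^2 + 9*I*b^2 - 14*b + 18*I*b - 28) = (b^2 - 2*b*(3 + I) + 12*I)/(b^2 + 2*b*(1 + I) + 4*I)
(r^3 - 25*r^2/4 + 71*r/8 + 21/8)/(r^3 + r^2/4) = 1 - 13/(2*r) + 21/(2*r^2)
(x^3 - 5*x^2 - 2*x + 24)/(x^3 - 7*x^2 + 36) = (x - 4)/(x - 6)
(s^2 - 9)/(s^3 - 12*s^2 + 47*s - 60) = (s + 3)/(s^2 - 9*s + 20)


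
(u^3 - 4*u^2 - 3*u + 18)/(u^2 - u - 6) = u - 3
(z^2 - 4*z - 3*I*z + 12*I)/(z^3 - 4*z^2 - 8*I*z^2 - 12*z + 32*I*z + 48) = (z - 3*I)/(z^2 - 8*I*z - 12)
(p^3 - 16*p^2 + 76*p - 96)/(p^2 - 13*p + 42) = (p^2 - 10*p + 16)/(p - 7)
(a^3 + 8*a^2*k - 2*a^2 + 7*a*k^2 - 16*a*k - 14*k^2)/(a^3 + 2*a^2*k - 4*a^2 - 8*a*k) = (a^3 + 8*a^2*k - 2*a^2 + 7*a*k^2 - 16*a*k - 14*k^2)/(a*(a^2 + 2*a*k - 4*a - 8*k))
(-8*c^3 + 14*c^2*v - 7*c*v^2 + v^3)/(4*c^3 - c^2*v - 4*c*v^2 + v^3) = (-2*c + v)/(c + v)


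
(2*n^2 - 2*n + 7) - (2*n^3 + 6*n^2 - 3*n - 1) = -2*n^3 - 4*n^2 + n + 8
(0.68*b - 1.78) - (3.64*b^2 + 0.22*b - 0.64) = -3.64*b^2 + 0.46*b - 1.14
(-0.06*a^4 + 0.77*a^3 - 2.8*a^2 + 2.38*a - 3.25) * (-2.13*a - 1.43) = 0.1278*a^5 - 1.5543*a^4 + 4.8629*a^3 - 1.0654*a^2 + 3.5191*a + 4.6475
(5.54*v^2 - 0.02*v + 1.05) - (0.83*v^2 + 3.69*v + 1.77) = 4.71*v^2 - 3.71*v - 0.72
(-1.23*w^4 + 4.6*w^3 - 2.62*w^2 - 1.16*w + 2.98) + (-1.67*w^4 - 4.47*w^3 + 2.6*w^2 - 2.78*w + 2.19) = -2.9*w^4 + 0.13*w^3 - 0.02*w^2 - 3.94*w + 5.17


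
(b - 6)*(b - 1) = b^2 - 7*b + 6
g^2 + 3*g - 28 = (g - 4)*(g + 7)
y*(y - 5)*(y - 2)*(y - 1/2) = y^4 - 15*y^3/2 + 27*y^2/2 - 5*y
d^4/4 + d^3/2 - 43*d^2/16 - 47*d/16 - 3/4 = (d/4 + 1)*(d - 3)*(d + 1/2)^2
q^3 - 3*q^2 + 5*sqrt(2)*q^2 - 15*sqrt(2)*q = q*(q - 3)*(q + 5*sqrt(2))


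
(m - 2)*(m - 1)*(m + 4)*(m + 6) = m^4 + 7*m^3 - 4*m^2 - 52*m + 48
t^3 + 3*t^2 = t^2*(t + 3)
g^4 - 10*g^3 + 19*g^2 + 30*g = g*(g - 6)*(g - 5)*(g + 1)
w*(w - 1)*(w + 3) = w^3 + 2*w^2 - 3*w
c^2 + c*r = c*(c + r)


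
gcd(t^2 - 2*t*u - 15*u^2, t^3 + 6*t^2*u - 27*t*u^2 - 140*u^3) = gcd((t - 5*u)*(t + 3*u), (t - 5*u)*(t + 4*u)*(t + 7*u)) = t - 5*u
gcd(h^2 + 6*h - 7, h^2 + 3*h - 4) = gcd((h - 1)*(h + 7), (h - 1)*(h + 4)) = h - 1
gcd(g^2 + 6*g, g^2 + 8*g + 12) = g + 6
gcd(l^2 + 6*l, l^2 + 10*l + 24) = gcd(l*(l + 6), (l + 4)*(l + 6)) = l + 6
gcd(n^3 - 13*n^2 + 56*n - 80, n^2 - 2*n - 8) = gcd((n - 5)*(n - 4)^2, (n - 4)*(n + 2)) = n - 4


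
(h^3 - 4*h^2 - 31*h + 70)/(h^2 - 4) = (h^2 - 2*h - 35)/(h + 2)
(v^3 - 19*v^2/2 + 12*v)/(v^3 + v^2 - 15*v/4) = 2*(v - 8)/(2*v + 5)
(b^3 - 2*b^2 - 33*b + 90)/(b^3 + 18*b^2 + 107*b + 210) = (b^2 - 8*b + 15)/(b^2 + 12*b + 35)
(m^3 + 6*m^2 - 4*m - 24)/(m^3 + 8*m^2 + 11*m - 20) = (m^3 + 6*m^2 - 4*m - 24)/(m^3 + 8*m^2 + 11*m - 20)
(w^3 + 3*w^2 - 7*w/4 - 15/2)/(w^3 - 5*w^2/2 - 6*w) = (-4*w^3 - 12*w^2 + 7*w + 30)/(2*w*(-2*w^2 + 5*w + 12))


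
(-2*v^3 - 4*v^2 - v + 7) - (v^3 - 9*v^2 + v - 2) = -3*v^3 + 5*v^2 - 2*v + 9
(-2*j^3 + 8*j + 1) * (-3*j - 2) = 6*j^4 + 4*j^3 - 24*j^2 - 19*j - 2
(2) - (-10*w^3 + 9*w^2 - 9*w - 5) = 10*w^3 - 9*w^2 + 9*w + 7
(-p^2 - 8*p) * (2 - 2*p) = 2*p^3 + 14*p^2 - 16*p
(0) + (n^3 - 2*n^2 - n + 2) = n^3 - 2*n^2 - n + 2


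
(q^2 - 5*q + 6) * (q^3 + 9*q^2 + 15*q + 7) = q^5 + 4*q^4 - 24*q^3 - 14*q^2 + 55*q + 42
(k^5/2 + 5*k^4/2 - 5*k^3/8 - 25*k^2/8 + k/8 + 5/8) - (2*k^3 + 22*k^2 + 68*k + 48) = k^5/2 + 5*k^4/2 - 21*k^3/8 - 201*k^2/8 - 543*k/8 - 379/8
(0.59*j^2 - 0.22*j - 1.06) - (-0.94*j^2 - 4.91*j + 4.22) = 1.53*j^2 + 4.69*j - 5.28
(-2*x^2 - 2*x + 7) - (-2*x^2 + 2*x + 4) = 3 - 4*x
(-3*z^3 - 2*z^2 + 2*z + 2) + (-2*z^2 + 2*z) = -3*z^3 - 4*z^2 + 4*z + 2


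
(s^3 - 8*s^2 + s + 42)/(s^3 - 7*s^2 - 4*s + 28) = (s - 3)/(s - 2)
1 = 1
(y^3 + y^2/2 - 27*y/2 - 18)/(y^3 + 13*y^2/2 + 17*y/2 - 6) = (2*y^2 - 5*y - 12)/(2*y^2 + 7*y - 4)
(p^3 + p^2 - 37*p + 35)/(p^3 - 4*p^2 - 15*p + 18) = (p^2 + 2*p - 35)/(p^2 - 3*p - 18)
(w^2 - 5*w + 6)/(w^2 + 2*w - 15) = (w - 2)/(w + 5)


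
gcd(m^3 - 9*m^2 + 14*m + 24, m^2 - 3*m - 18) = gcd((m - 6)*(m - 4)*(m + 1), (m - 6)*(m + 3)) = m - 6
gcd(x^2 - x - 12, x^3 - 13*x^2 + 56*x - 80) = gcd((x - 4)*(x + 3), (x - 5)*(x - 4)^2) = x - 4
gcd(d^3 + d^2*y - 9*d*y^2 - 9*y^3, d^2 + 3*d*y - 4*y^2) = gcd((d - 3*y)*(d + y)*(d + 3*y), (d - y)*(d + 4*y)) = 1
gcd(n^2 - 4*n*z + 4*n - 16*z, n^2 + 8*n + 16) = n + 4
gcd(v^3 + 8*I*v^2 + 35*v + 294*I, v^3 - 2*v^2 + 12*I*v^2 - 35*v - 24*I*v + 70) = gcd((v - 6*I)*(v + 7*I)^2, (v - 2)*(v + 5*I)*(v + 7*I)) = v + 7*I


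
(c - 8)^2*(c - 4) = c^3 - 20*c^2 + 128*c - 256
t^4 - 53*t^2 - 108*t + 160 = (t - 8)*(t - 1)*(t + 4)*(t + 5)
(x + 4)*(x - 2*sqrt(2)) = x^2 - 2*sqrt(2)*x + 4*x - 8*sqrt(2)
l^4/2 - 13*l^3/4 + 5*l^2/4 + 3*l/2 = l*(l/2 + 1/4)*(l - 6)*(l - 1)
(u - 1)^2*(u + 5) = u^3 + 3*u^2 - 9*u + 5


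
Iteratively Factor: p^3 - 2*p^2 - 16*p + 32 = (p - 4)*(p^2 + 2*p - 8) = (p - 4)*(p - 2)*(p + 4)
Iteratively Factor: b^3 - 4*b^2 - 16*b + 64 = (b - 4)*(b^2 - 16) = (b - 4)^2*(b + 4)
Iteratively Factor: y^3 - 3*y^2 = (y)*(y^2 - 3*y) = y^2*(y - 3)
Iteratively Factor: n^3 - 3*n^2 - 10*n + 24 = (n - 2)*(n^2 - n - 12) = (n - 4)*(n - 2)*(n + 3)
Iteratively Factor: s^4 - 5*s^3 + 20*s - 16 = (s + 2)*(s^3 - 7*s^2 + 14*s - 8) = (s - 1)*(s + 2)*(s^2 - 6*s + 8) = (s - 4)*(s - 1)*(s + 2)*(s - 2)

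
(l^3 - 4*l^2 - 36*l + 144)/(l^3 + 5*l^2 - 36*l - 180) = (l - 4)/(l + 5)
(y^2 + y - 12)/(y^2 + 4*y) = (y - 3)/y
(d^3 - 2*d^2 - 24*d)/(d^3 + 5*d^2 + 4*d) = (d - 6)/(d + 1)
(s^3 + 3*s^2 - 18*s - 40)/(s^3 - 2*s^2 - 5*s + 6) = (s^2 + s - 20)/(s^2 - 4*s + 3)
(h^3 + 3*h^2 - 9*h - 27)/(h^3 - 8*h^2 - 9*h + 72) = (h + 3)/(h - 8)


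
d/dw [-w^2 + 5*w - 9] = 5 - 2*w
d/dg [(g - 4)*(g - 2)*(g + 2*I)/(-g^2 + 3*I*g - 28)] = (-g^4 + 6*I*g^3 + g^2*(-82 - 30*I) + g*(336 - 80*I) - 176 + 336*I)/(g^4 - 6*I*g^3 + 47*g^2 - 168*I*g + 784)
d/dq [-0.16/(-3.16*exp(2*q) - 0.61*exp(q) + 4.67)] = (-1.0112*exp(q) - 0.0976)*exp(q)/(3.16*exp(2*q) + 0.61*exp(q) - 4.67)^2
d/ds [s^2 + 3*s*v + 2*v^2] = 2*s + 3*v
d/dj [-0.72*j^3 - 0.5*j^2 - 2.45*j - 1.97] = -2.16*j^2 - 1.0*j - 2.45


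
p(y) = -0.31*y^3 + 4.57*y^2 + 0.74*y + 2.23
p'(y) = -0.93*y^2 + 9.14*y + 0.74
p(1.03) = 7.50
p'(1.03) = 9.17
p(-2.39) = 30.80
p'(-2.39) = -26.42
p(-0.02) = 2.22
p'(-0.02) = 0.56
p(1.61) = 13.97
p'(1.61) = 13.04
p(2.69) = 31.26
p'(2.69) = 18.60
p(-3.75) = 80.07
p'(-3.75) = -46.61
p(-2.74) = 40.89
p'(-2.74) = -31.29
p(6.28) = 110.33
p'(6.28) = 21.46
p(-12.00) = 1187.11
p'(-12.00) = -242.86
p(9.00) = 153.07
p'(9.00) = 7.67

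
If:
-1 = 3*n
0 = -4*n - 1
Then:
No Solution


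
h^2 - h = h*(h - 1)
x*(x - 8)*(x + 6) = x^3 - 2*x^2 - 48*x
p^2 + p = p*(p + 1)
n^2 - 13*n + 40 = (n - 8)*(n - 5)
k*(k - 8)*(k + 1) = k^3 - 7*k^2 - 8*k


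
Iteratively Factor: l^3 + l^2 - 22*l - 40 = (l - 5)*(l^2 + 6*l + 8) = (l - 5)*(l + 4)*(l + 2)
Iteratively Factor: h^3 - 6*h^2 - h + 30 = (h - 3)*(h^2 - 3*h - 10) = (h - 3)*(h + 2)*(h - 5)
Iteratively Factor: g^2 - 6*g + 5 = (g - 1)*(g - 5)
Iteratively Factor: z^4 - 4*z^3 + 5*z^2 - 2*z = (z - 2)*(z^3 - 2*z^2 + z) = (z - 2)*(z - 1)*(z^2 - z) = (z - 2)*(z - 1)^2*(z)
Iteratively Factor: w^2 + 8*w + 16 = (w + 4)*(w + 4)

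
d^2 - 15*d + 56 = (d - 8)*(d - 7)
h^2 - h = h*(h - 1)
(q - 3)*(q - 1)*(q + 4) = q^3 - 13*q + 12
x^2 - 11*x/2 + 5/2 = (x - 5)*(x - 1/2)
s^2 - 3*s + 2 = (s - 2)*(s - 1)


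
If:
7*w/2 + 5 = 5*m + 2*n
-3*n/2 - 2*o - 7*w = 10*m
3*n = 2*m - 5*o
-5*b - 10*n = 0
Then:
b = -1456*w/201 - 360/67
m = -301*w/402 - 5/67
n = 728*w/201 + 180/67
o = -497*w/201 - 110/67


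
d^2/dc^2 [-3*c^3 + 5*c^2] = 10 - 18*c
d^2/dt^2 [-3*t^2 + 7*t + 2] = -6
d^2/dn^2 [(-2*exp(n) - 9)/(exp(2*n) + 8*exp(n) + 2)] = 2*(-exp(4*n) - 10*exp(3*n) - 96*exp(2*n) - 236*exp(n) + 68)*exp(n)/(exp(6*n) + 24*exp(5*n) + 198*exp(4*n) + 608*exp(3*n) + 396*exp(2*n) + 96*exp(n) + 8)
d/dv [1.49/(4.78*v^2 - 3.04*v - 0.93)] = (4.5296 - 14.2444*v)/(-4.78*v^2 + 3.04*v + 0.93)^2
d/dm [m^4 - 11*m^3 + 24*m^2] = m*(4*m^2 - 33*m + 48)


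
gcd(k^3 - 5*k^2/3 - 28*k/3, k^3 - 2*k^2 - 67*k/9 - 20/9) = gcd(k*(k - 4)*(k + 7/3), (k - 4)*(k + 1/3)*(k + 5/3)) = k - 4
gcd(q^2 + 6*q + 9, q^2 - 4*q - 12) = 1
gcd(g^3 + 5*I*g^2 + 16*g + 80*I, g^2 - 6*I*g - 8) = g - 4*I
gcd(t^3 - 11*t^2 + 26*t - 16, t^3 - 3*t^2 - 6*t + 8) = t - 1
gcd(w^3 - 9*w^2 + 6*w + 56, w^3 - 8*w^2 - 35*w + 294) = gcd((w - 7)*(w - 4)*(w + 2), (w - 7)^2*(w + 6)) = w - 7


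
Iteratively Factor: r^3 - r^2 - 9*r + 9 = (r - 1)*(r^2 - 9) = (r - 1)*(r + 3)*(r - 3)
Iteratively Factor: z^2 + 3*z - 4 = (z + 4)*(z - 1)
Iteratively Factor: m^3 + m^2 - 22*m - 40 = (m + 4)*(m^2 - 3*m - 10) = (m + 2)*(m + 4)*(m - 5)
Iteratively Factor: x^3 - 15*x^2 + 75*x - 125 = (x - 5)*(x^2 - 10*x + 25) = (x - 5)^2*(x - 5)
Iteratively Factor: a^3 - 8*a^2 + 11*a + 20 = (a - 5)*(a^2 - 3*a - 4) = (a - 5)*(a + 1)*(a - 4)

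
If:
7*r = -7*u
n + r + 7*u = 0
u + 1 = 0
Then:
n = 6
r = 1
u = -1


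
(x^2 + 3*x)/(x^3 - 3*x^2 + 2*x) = (x + 3)/(x^2 - 3*x + 2)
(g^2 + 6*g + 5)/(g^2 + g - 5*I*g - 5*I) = (g + 5)/(g - 5*I)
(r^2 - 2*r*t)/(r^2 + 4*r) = (r - 2*t)/(r + 4)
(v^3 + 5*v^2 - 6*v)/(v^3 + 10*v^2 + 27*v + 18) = v*(v - 1)/(v^2 + 4*v + 3)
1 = 1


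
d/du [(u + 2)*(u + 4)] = 2*u + 6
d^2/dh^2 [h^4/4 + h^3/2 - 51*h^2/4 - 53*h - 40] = 3*h^2 + 3*h - 51/2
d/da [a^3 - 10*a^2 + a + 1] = 3*a^2 - 20*a + 1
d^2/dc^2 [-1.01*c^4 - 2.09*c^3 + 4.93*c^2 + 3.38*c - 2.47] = -12.12*c^2 - 12.54*c + 9.86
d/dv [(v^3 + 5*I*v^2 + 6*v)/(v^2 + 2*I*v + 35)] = (v^4 + 4*I*v^3 + 89*v^2 + 350*I*v + 210)/(v^4 + 4*I*v^3 + 66*v^2 + 140*I*v + 1225)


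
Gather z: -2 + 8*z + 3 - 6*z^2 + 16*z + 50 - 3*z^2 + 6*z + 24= -9*z^2 + 30*z + 75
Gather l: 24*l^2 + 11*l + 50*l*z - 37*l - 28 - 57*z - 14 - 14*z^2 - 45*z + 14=24*l^2 + l*(50*z - 26) - 14*z^2 - 102*z - 28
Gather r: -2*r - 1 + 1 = -2*r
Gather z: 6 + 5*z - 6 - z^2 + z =-z^2 + 6*z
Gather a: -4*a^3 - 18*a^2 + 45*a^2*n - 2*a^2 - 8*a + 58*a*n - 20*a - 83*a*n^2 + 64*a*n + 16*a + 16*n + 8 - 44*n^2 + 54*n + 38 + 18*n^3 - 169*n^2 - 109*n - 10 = -4*a^3 + a^2*(45*n - 20) + a*(-83*n^2 + 122*n - 12) + 18*n^3 - 213*n^2 - 39*n + 36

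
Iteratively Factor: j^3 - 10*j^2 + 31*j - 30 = (j - 3)*(j^2 - 7*j + 10) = (j - 3)*(j - 2)*(j - 5)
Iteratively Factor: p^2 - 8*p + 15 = (p - 5)*(p - 3)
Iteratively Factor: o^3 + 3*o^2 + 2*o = (o + 1)*(o^2 + 2*o) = (o + 1)*(o + 2)*(o)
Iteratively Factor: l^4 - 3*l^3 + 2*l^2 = (l)*(l^3 - 3*l^2 + 2*l) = l^2*(l^2 - 3*l + 2) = l^2*(l - 2)*(l - 1)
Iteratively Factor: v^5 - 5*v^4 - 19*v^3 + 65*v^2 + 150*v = (v)*(v^4 - 5*v^3 - 19*v^2 + 65*v + 150) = v*(v + 3)*(v^3 - 8*v^2 + 5*v + 50) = v*(v - 5)*(v + 3)*(v^2 - 3*v - 10) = v*(v - 5)*(v + 2)*(v + 3)*(v - 5)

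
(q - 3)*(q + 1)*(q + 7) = q^3 + 5*q^2 - 17*q - 21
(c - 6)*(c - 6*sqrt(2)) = c^2 - 6*sqrt(2)*c - 6*c + 36*sqrt(2)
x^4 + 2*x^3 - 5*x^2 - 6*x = x*(x - 2)*(x + 1)*(x + 3)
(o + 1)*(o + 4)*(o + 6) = o^3 + 11*o^2 + 34*o + 24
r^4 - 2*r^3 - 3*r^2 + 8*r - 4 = (r - 2)*(r - 1)^2*(r + 2)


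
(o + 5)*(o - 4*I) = o^2 + 5*o - 4*I*o - 20*I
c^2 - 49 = (c - 7)*(c + 7)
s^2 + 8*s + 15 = (s + 3)*(s + 5)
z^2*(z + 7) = z^3 + 7*z^2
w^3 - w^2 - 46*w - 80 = (w - 8)*(w + 2)*(w + 5)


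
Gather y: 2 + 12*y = 12*y + 2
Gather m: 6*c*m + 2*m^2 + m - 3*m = 2*m^2 + m*(6*c - 2)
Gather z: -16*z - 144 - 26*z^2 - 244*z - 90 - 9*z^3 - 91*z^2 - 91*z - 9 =-9*z^3 - 117*z^2 - 351*z - 243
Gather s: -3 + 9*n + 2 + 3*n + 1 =12*n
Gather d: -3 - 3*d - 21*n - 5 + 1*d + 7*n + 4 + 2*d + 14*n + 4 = 0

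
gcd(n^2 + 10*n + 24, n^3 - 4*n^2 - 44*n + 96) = n + 6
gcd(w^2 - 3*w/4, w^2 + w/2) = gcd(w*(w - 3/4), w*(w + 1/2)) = w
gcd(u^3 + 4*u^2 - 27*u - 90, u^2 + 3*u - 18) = u + 6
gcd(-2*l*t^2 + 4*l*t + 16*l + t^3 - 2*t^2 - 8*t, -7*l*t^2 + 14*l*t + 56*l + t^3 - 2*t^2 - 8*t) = t^2 - 2*t - 8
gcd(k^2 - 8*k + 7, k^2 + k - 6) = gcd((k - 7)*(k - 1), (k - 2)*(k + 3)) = 1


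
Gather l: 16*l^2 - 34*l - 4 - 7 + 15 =16*l^2 - 34*l + 4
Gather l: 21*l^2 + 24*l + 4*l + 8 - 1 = 21*l^2 + 28*l + 7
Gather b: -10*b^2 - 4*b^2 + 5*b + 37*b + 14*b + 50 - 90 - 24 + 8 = -14*b^2 + 56*b - 56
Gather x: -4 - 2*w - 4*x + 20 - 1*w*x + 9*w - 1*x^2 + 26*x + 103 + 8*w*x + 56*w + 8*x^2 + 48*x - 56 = 63*w + 7*x^2 + x*(7*w + 70) + 63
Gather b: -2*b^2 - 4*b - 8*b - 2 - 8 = -2*b^2 - 12*b - 10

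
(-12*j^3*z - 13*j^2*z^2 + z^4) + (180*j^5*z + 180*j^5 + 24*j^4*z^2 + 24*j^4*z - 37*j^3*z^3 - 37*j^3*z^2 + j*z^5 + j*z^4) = 180*j^5*z + 180*j^5 + 24*j^4*z^2 + 24*j^4*z - 37*j^3*z^3 - 37*j^3*z^2 - 12*j^3*z - 13*j^2*z^2 + j*z^5 + j*z^4 + z^4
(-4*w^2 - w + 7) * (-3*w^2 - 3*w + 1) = 12*w^4 + 15*w^3 - 22*w^2 - 22*w + 7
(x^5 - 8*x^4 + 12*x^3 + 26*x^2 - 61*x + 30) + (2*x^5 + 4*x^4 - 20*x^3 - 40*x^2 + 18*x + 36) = 3*x^5 - 4*x^4 - 8*x^3 - 14*x^2 - 43*x + 66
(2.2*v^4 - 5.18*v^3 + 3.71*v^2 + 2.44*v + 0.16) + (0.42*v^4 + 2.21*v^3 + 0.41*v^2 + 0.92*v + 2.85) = 2.62*v^4 - 2.97*v^3 + 4.12*v^2 + 3.36*v + 3.01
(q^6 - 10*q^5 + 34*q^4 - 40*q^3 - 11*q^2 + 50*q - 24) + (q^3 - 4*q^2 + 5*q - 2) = q^6 - 10*q^5 + 34*q^4 - 39*q^3 - 15*q^2 + 55*q - 26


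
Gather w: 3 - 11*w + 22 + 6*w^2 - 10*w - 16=6*w^2 - 21*w + 9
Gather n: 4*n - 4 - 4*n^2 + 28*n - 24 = -4*n^2 + 32*n - 28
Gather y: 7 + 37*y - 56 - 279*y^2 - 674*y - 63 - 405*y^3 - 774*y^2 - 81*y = -405*y^3 - 1053*y^2 - 718*y - 112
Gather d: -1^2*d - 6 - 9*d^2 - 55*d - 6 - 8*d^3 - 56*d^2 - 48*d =-8*d^3 - 65*d^2 - 104*d - 12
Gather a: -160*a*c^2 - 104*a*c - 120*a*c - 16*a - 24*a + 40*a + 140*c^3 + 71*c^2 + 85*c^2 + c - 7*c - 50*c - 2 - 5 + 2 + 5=a*(-160*c^2 - 224*c) + 140*c^3 + 156*c^2 - 56*c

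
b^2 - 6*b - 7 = (b - 7)*(b + 1)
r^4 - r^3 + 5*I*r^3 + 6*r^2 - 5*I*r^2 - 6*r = r*(r + 6*I)*(-I*r + I)*(I*r + 1)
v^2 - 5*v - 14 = (v - 7)*(v + 2)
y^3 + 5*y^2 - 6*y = y*(y - 1)*(y + 6)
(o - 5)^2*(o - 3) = o^3 - 13*o^2 + 55*o - 75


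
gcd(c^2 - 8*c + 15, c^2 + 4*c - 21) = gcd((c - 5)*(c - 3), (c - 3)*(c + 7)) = c - 3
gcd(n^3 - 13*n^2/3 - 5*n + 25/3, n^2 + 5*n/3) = n + 5/3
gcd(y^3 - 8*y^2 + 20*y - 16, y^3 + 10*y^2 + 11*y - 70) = y - 2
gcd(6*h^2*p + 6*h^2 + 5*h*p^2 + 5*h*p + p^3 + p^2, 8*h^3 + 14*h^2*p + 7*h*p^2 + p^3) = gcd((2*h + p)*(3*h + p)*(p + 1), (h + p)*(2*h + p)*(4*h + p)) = 2*h + p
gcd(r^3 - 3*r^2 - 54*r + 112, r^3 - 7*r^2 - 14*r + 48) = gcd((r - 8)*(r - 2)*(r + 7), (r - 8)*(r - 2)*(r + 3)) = r^2 - 10*r + 16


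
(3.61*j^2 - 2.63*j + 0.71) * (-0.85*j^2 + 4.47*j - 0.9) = -3.0685*j^4 + 18.3722*j^3 - 15.6086*j^2 + 5.5407*j - 0.639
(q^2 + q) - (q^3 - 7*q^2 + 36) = -q^3 + 8*q^2 + q - 36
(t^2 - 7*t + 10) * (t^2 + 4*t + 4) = t^4 - 3*t^3 - 14*t^2 + 12*t + 40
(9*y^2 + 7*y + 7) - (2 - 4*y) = 9*y^2 + 11*y + 5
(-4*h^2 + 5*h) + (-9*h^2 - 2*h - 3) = -13*h^2 + 3*h - 3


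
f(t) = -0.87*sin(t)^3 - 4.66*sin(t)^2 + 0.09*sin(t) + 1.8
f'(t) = -2.61*sin(t)^2*cos(t) - 9.32*sin(t)*cos(t) + 0.09*cos(t)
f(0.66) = -0.10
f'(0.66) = -5.22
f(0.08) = 1.78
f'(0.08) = -0.67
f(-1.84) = -1.84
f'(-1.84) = -1.77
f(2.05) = -2.40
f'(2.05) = 4.72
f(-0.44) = 0.98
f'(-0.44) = 3.24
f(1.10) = -2.44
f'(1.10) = -4.67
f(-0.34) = 1.28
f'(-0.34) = 2.74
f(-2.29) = -0.53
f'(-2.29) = -3.71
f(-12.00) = 0.37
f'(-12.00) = -4.78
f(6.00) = 1.43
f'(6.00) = 2.39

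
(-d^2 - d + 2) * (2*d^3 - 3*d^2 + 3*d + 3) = -2*d^5 + d^4 + 4*d^3 - 12*d^2 + 3*d + 6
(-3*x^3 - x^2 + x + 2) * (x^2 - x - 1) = -3*x^5 + 2*x^4 + 5*x^3 + 2*x^2 - 3*x - 2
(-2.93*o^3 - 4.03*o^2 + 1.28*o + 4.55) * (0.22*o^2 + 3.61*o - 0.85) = -0.6446*o^5 - 11.4639*o^4 - 11.7762*o^3 + 9.0473*o^2 + 15.3375*o - 3.8675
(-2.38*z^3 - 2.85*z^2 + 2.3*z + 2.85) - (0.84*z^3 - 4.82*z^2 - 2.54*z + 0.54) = -3.22*z^3 + 1.97*z^2 + 4.84*z + 2.31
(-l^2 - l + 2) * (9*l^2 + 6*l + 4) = -9*l^4 - 15*l^3 + 8*l^2 + 8*l + 8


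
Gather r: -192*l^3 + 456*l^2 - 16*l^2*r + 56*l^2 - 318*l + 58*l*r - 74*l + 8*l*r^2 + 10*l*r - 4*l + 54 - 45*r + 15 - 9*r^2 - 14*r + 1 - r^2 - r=-192*l^3 + 512*l^2 - 396*l + r^2*(8*l - 10) + r*(-16*l^2 + 68*l - 60) + 70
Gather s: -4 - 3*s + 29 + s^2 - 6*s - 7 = s^2 - 9*s + 18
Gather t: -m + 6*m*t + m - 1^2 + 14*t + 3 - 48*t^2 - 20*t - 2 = -48*t^2 + t*(6*m - 6)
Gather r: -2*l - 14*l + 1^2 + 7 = 8 - 16*l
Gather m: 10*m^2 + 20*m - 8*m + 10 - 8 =10*m^2 + 12*m + 2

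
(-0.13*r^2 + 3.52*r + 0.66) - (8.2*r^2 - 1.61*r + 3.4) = -8.33*r^2 + 5.13*r - 2.74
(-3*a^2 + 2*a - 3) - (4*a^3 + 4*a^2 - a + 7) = -4*a^3 - 7*a^2 + 3*a - 10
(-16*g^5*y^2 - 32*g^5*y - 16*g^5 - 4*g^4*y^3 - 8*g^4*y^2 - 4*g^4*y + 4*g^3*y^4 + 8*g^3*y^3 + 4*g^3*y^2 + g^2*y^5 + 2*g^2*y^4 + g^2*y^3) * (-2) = 32*g^5*y^2 + 64*g^5*y + 32*g^5 + 8*g^4*y^3 + 16*g^4*y^2 + 8*g^4*y - 8*g^3*y^4 - 16*g^3*y^3 - 8*g^3*y^2 - 2*g^2*y^5 - 4*g^2*y^4 - 2*g^2*y^3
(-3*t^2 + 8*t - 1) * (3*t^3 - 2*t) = -9*t^5 + 24*t^4 + 3*t^3 - 16*t^2 + 2*t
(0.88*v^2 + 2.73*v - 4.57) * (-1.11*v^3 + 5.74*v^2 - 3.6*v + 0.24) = -0.9768*v^5 + 2.0209*v^4 + 17.5749*v^3 - 35.8486*v^2 + 17.1072*v - 1.0968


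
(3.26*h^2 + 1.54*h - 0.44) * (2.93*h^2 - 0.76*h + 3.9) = 9.5518*h^4 + 2.0346*h^3 + 10.2544*h^2 + 6.3404*h - 1.716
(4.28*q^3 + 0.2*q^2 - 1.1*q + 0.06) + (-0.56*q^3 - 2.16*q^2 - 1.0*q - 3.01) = 3.72*q^3 - 1.96*q^2 - 2.1*q - 2.95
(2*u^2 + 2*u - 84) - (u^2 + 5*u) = u^2 - 3*u - 84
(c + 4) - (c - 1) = 5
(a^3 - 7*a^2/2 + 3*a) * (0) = 0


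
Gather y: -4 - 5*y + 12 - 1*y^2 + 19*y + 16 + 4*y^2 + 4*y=3*y^2 + 18*y + 24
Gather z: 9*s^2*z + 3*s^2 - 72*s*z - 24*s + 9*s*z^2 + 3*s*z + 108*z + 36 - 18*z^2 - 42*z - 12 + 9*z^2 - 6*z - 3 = 3*s^2 - 24*s + z^2*(9*s - 9) + z*(9*s^2 - 69*s + 60) + 21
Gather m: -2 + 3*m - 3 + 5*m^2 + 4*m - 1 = 5*m^2 + 7*m - 6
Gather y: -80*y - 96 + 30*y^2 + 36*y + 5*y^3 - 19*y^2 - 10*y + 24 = 5*y^3 + 11*y^2 - 54*y - 72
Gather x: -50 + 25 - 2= -27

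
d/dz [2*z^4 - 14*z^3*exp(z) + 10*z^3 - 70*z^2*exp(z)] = 2*z*(-7*z^2*exp(z) + 4*z^2 - 56*z*exp(z) + 15*z - 70*exp(z))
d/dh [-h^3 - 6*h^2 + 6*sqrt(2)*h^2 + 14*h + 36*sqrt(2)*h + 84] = -3*h^2 - 12*h + 12*sqrt(2)*h + 14 + 36*sqrt(2)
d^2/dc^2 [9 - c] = 0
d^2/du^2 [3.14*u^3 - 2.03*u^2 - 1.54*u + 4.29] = 18.84*u - 4.06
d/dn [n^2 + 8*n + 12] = 2*n + 8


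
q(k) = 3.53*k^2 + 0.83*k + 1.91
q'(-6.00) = -41.53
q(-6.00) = 124.01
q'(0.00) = 0.83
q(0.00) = 1.91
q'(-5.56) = -38.42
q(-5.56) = 106.42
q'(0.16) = 1.96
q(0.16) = 2.13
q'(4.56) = 33.02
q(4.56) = 79.10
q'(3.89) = 28.29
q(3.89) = 58.56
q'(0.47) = 4.15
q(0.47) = 3.08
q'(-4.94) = -34.05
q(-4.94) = 83.95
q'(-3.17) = -21.55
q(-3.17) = 34.75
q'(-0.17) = -0.37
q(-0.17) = 1.87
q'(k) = 7.06*k + 0.83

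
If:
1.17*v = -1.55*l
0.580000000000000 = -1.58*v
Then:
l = 0.28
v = -0.37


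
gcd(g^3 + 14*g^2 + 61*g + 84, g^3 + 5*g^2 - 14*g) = g + 7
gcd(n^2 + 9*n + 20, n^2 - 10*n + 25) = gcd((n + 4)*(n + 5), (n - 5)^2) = 1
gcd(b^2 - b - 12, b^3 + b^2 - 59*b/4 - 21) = b - 4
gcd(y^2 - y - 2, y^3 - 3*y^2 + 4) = y^2 - y - 2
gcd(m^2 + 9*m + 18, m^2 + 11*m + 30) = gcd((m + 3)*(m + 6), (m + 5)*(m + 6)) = m + 6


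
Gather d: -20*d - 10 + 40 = 30 - 20*d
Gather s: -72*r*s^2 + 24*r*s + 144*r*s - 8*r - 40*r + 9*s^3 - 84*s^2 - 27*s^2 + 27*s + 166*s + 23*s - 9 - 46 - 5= -48*r + 9*s^3 + s^2*(-72*r - 111) + s*(168*r + 216) - 60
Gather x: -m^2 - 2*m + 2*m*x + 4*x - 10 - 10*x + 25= -m^2 - 2*m + x*(2*m - 6) + 15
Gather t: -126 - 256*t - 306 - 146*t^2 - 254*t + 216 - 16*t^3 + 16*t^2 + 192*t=-16*t^3 - 130*t^2 - 318*t - 216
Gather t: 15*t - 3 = 15*t - 3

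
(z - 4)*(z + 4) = z^2 - 16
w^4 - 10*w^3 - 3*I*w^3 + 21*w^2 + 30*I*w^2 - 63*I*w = w*(w - 7)*(w - 3)*(w - 3*I)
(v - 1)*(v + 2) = v^2 + v - 2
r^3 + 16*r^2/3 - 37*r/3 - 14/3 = (r - 2)*(r + 1/3)*(r + 7)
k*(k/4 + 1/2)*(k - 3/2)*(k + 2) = k^4/4 + 5*k^3/8 - k^2/2 - 3*k/2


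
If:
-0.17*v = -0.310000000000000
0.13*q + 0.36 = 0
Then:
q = -2.77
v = 1.82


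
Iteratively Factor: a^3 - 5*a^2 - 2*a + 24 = (a - 4)*(a^2 - a - 6) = (a - 4)*(a - 3)*(a + 2)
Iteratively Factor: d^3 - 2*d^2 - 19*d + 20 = (d - 1)*(d^2 - d - 20) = (d - 5)*(d - 1)*(d + 4)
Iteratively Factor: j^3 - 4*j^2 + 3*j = (j - 1)*(j^2 - 3*j) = j*(j - 1)*(j - 3)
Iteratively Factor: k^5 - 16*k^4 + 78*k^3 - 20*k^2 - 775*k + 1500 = (k + 3)*(k^4 - 19*k^3 + 135*k^2 - 425*k + 500) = (k - 5)*(k + 3)*(k^3 - 14*k^2 + 65*k - 100) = (k - 5)^2*(k + 3)*(k^2 - 9*k + 20) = (k - 5)^2*(k - 4)*(k + 3)*(k - 5)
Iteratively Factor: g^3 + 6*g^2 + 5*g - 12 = (g + 3)*(g^2 + 3*g - 4) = (g - 1)*(g + 3)*(g + 4)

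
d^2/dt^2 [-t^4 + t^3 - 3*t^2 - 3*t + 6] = -12*t^2 + 6*t - 6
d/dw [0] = 0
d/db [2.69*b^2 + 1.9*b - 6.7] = 5.38*b + 1.9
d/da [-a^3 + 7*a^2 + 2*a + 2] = -3*a^2 + 14*a + 2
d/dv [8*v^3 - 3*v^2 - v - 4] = 24*v^2 - 6*v - 1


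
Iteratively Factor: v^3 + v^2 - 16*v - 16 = (v + 4)*(v^2 - 3*v - 4) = (v - 4)*(v + 4)*(v + 1)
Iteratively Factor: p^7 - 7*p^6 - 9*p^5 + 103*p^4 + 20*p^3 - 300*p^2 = (p)*(p^6 - 7*p^5 - 9*p^4 + 103*p^3 + 20*p^2 - 300*p) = p*(p + 3)*(p^5 - 10*p^4 + 21*p^3 + 40*p^2 - 100*p) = p*(p + 2)*(p + 3)*(p^4 - 12*p^3 + 45*p^2 - 50*p) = p*(p - 5)*(p + 2)*(p + 3)*(p^3 - 7*p^2 + 10*p) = p*(p - 5)^2*(p + 2)*(p + 3)*(p^2 - 2*p) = p*(p - 5)^2*(p - 2)*(p + 2)*(p + 3)*(p)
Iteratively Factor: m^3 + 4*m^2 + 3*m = (m + 3)*(m^2 + m) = m*(m + 3)*(m + 1)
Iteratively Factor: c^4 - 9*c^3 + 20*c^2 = (c - 5)*(c^3 - 4*c^2) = (c - 5)*(c - 4)*(c^2) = c*(c - 5)*(c - 4)*(c)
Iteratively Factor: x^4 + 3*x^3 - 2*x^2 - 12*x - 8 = (x + 1)*(x^3 + 2*x^2 - 4*x - 8) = (x + 1)*(x + 2)*(x^2 - 4) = (x + 1)*(x + 2)^2*(x - 2)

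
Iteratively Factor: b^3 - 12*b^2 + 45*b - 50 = (b - 5)*(b^2 - 7*b + 10) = (b - 5)*(b - 2)*(b - 5)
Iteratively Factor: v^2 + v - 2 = (v - 1)*(v + 2)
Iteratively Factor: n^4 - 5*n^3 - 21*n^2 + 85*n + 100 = (n + 4)*(n^3 - 9*n^2 + 15*n + 25) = (n - 5)*(n + 4)*(n^2 - 4*n - 5) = (n - 5)^2*(n + 4)*(n + 1)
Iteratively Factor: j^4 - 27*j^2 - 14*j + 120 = (j + 4)*(j^3 - 4*j^2 - 11*j + 30) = (j - 5)*(j + 4)*(j^2 + j - 6) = (j - 5)*(j + 3)*(j + 4)*(j - 2)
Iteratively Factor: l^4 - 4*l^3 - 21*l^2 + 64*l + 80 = (l - 4)*(l^3 - 21*l - 20) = (l - 5)*(l - 4)*(l^2 + 5*l + 4) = (l - 5)*(l - 4)*(l + 4)*(l + 1)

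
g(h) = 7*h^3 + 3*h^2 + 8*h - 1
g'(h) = 21*h^2 + 6*h + 8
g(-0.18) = -2.38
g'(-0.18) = 7.60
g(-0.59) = -6.11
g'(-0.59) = 11.77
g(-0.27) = -3.08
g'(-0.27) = 7.91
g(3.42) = 341.46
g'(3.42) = 274.14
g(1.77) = 61.38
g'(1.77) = 84.41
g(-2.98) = -183.44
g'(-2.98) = 176.61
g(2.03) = 86.16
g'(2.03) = 106.72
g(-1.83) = -48.49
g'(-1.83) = 67.35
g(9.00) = 5417.00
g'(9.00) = 1763.00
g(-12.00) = -11761.00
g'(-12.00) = 2960.00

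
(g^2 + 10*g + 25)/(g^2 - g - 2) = (g^2 + 10*g + 25)/(g^2 - g - 2)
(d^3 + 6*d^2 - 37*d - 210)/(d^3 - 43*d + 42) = (d + 5)/(d - 1)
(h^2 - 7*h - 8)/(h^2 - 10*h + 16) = (h + 1)/(h - 2)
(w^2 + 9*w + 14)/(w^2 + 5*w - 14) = (w + 2)/(w - 2)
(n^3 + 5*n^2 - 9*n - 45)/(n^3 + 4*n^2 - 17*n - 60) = (n - 3)/(n - 4)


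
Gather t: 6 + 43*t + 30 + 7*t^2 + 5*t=7*t^2 + 48*t + 36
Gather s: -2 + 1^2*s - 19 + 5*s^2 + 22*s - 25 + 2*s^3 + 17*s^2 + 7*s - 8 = 2*s^3 + 22*s^2 + 30*s - 54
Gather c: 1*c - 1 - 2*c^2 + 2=-2*c^2 + c + 1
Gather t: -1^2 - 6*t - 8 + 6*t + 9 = 0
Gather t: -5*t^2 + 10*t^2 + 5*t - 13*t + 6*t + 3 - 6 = 5*t^2 - 2*t - 3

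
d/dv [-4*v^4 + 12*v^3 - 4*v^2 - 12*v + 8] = -16*v^3 + 36*v^2 - 8*v - 12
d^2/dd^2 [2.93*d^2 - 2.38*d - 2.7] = 5.86000000000000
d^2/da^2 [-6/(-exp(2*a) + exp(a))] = -(6*(exp(a) - 1)*(4*exp(a) - 1) - 12*(2*exp(a) - 1)^2)*exp(-a)/(exp(a) - 1)^3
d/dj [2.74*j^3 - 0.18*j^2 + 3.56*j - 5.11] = 8.22*j^2 - 0.36*j + 3.56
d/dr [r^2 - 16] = 2*r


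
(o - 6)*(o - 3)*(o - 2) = o^3 - 11*o^2 + 36*o - 36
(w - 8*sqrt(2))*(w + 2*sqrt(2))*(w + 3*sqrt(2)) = w^3 - 3*sqrt(2)*w^2 - 68*w - 96*sqrt(2)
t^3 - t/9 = t*(t - 1/3)*(t + 1/3)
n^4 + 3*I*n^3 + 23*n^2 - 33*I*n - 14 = (n - 2*I)*(n - I)^2*(n + 7*I)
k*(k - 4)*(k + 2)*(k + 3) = k^4 + k^3 - 14*k^2 - 24*k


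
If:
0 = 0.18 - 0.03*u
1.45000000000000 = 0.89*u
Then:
No Solution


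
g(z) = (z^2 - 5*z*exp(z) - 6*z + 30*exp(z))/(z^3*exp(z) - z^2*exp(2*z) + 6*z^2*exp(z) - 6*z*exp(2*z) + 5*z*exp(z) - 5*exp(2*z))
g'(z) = (z^2 - 5*z*exp(z) - 6*z + 30*exp(z))*(-z^3*exp(z) + 2*z^2*exp(2*z) - 9*z^2*exp(z) + 14*z*exp(2*z) - 17*z*exp(z) + 16*exp(2*z) - 5*exp(z))/(z^3*exp(z) - z^2*exp(2*z) + 6*z^2*exp(z) - 6*z*exp(2*z) + 5*z*exp(z) - 5*exp(2*z))^2 + (-5*z*exp(z) + 2*z + 25*exp(z) - 6)/(z^3*exp(z) - z^2*exp(2*z) + 6*z^2*exp(z) - 6*z*exp(2*z) + 5*z*exp(z) - 5*exp(2*z))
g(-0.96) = -240.77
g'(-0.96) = 6167.02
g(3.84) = -0.01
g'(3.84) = 0.01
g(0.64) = -2.15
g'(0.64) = 3.72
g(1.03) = -1.06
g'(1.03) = 1.99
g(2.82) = -0.04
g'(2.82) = 0.07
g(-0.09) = -6.92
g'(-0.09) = 11.18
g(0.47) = -2.86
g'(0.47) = 4.71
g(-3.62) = 102.26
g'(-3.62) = -144.27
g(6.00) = 0.00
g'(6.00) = 0.00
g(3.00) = -0.03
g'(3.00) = 0.05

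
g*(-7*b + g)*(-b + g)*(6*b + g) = 42*b^3*g - 41*b^2*g^2 - 2*b*g^3 + g^4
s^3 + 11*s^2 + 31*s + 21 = (s + 1)*(s + 3)*(s + 7)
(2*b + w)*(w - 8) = 2*b*w - 16*b + w^2 - 8*w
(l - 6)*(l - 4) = l^2 - 10*l + 24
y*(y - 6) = y^2 - 6*y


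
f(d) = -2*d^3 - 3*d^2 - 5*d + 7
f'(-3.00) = -41.00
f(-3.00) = 49.00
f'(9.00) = -545.00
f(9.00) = -1739.00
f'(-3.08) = -43.44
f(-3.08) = 52.38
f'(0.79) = -13.48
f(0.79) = 0.19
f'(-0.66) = -3.65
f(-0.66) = 9.57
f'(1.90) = -38.06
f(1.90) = -27.05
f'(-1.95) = -16.12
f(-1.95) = 20.17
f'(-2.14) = -19.64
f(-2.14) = 23.56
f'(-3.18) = -46.59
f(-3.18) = 56.88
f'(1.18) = -20.43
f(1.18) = -6.36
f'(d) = -6*d^2 - 6*d - 5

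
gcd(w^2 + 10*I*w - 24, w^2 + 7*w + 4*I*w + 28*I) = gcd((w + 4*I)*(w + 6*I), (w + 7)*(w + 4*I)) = w + 4*I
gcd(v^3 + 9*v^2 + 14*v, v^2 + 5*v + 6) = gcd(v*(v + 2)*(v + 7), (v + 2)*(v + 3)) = v + 2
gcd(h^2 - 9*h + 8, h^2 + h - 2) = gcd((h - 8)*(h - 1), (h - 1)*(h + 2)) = h - 1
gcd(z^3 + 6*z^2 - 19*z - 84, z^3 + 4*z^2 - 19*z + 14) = z + 7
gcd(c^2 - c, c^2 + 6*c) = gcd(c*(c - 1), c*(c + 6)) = c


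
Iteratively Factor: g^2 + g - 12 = (g + 4)*(g - 3)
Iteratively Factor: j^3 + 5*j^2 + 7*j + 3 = (j + 1)*(j^2 + 4*j + 3) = (j + 1)^2*(j + 3)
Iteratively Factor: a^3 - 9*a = (a - 3)*(a^2 + 3*a) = (a - 3)*(a + 3)*(a)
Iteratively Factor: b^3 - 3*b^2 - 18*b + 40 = (b - 2)*(b^2 - b - 20) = (b - 2)*(b + 4)*(b - 5)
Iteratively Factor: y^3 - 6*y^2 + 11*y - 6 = (y - 1)*(y^2 - 5*y + 6) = (y - 2)*(y - 1)*(y - 3)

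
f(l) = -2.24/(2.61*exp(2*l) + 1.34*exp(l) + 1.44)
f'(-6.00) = 0.00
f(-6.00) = -1.55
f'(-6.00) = 0.00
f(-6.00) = -1.55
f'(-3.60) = 0.04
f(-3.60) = -1.51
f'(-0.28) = 0.58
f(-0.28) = -0.57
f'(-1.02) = 0.51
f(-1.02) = -0.99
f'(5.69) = 0.00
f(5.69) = -0.00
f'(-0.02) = 0.51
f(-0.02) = -0.43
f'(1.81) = 0.04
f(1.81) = -0.02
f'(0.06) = 0.49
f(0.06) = -0.39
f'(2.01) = 0.03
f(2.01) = -0.01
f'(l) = -2.24*(-5.22*exp(2*l) - 1.34*exp(l))/(2.61*exp(2*l) + 1.34*exp(l) + 1.44)^2 = (11.6928*exp(l) + 3.0016)*exp(l)/(2.61*exp(2*l) + 1.34*exp(l) + 1.44)^2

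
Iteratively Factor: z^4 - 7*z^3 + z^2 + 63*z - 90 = (z - 5)*(z^3 - 2*z^2 - 9*z + 18) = (z - 5)*(z + 3)*(z^2 - 5*z + 6) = (z - 5)*(z - 2)*(z + 3)*(z - 3)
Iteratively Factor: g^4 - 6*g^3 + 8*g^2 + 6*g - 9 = (g - 3)*(g^3 - 3*g^2 - g + 3) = (g - 3)*(g - 1)*(g^2 - 2*g - 3) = (g - 3)^2*(g - 1)*(g + 1)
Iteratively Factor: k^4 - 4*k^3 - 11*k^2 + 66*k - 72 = (k - 3)*(k^3 - k^2 - 14*k + 24) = (k - 3)*(k - 2)*(k^2 + k - 12) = (k - 3)*(k - 2)*(k + 4)*(k - 3)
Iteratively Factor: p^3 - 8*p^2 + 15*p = (p - 3)*(p^2 - 5*p) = p*(p - 3)*(p - 5)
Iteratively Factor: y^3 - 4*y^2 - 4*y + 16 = (y - 4)*(y^2 - 4) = (y - 4)*(y + 2)*(y - 2)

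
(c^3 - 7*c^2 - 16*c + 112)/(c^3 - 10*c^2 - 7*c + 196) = (c - 4)/(c - 7)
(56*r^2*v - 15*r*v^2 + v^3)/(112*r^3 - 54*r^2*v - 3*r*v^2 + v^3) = v*(7*r - v)/(14*r^2 - 5*r*v - v^2)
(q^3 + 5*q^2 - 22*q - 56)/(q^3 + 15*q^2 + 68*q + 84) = (q - 4)/(q + 6)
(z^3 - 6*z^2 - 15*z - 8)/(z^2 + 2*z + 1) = z - 8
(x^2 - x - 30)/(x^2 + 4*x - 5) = (x - 6)/(x - 1)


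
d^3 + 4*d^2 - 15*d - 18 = (d - 3)*(d + 1)*(d + 6)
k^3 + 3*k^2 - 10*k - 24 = (k - 3)*(k + 2)*(k + 4)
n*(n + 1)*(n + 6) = n^3 + 7*n^2 + 6*n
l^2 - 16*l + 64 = (l - 8)^2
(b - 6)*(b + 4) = b^2 - 2*b - 24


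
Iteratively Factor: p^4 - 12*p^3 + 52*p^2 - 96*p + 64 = (p - 4)*(p^3 - 8*p^2 + 20*p - 16) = (p - 4)^2*(p^2 - 4*p + 4) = (p - 4)^2*(p - 2)*(p - 2)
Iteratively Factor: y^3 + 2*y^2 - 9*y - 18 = (y - 3)*(y^2 + 5*y + 6) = (y - 3)*(y + 2)*(y + 3)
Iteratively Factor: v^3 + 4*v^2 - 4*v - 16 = (v + 4)*(v^2 - 4) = (v + 2)*(v + 4)*(v - 2)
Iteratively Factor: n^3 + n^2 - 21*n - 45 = (n - 5)*(n^2 + 6*n + 9) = (n - 5)*(n + 3)*(n + 3)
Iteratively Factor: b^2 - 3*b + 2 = (b - 1)*(b - 2)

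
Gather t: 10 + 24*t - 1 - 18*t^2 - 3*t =-18*t^2 + 21*t + 9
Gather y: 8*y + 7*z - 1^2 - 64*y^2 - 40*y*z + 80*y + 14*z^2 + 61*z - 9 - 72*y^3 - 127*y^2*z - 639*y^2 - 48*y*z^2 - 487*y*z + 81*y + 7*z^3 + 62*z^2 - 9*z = -72*y^3 + y^2*(-127*z - 703) + y*(-48*z^2 - 527*z + 169) + 7*z^3 + 76*z^2 + 59*z - 10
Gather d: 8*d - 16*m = 8*d - 16*m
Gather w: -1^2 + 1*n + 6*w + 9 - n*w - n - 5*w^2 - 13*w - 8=-5*w^2 + w*(-n - 7)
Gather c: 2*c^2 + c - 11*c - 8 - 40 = 2*c^2 - 10*c - 48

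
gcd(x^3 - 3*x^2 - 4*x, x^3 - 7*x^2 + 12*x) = x^2 - 4*x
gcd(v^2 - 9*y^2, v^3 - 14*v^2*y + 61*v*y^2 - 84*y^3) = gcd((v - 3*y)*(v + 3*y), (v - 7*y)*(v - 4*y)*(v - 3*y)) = -v + 3*y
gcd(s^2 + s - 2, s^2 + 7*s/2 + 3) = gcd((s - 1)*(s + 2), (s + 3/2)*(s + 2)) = s + 2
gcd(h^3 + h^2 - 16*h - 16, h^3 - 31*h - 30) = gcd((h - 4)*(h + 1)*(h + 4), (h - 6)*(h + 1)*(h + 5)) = h + 1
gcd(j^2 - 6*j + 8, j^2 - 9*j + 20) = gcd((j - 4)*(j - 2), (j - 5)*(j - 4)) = j - 4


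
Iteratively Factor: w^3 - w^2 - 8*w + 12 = (w - 2)*(w^2 + w - 6) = (w - 2)^2*(w + 3)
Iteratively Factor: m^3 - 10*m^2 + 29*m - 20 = (m - 1)*(m^2 - 9*m + 20) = (m - 4)*(m - 1)*(m - 5)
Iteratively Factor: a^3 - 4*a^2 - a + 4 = (a + 1)*(a^2 - 5*a + 4) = (a - 4)*(a + 1)*(a - 1)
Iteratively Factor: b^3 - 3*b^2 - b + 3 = (b + 1)*(b^2 - 4*b + 3) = (b - 3)*(b + 1)*(b - 1)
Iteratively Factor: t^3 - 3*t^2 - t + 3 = (t + 1)*(t^2 - 4*t + 3) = (t - 1)*(t + 1)*(t - 3)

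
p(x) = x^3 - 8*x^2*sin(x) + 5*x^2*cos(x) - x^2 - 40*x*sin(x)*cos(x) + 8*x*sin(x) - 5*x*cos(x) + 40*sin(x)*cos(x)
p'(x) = -5*x^2*sin(x) - 8*x^2*cos(x) + 3*x^2 + 40*x*sin(x)^2 - 11*x*sin(x) - 40*x*cos(x)^2 + 18*x*cos(x) - 2*x - 40*sin(x)^2 - 40*sin(x)*cos(x) + 8*sin(x) + 40*cos(x)^2 - 5*cos(x)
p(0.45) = 8.25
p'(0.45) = -0.06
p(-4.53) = -372.74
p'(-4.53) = -127.45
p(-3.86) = -338.14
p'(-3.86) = 228.20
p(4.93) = 300.92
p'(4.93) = 353.93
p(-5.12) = -239.37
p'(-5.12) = -276.47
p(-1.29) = -1.40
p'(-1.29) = -84.14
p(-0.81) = -23.79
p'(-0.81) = -6.99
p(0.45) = 8.25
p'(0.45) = -0.06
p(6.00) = 444.74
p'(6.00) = -173.17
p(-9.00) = -773.09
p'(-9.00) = 1375.49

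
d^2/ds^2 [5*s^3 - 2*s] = 30*s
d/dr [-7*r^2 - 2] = -14*r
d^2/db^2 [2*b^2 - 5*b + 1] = 4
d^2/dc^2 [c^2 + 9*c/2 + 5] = 2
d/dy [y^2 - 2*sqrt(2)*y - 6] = 2*y - 2*sqrt(2)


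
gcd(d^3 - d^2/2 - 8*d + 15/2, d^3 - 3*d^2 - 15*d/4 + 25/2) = d - 5/2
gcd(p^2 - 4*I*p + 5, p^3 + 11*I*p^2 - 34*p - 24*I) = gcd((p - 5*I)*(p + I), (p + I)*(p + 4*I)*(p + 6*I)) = p + I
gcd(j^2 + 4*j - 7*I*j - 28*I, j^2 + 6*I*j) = 1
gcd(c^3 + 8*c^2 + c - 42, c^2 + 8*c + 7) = c + 7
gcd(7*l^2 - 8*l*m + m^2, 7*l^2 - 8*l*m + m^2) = 7*l^2 - 8*l*m + m^2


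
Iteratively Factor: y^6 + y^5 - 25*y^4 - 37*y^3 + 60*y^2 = (y)*(y^5 + y^4 - 25*y^3 - 37*y^2 + 60*y) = y*(y + 3)*(y^4 - 2*y^3 - 19*y^2 + 20*y) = y*(y - 5)*(y + 3)*(y^3 + 3*y^2 - 4*y) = y*(y - 5)*(y - 1)*(y + 3)*(y^2 + 4*y) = y^2*(y - 5)*(y - 1)*(y + 3)*(y + 4)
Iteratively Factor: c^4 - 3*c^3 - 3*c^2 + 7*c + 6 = (c + 1)*(c^3 - 4*c^2 + c + 6) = (c + 1)^2*(c^2 - 5*c + 6) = (c - 2)*(c + 1)^2*(c - 3)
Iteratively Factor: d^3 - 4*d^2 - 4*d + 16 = (d - 2)*(d^2 - 2*d - 8) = (d - 2)*(d + 2)*(d - 4)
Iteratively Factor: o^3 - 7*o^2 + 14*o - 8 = (o - 2)*(o^2 - 5*o + 4) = (o - 2)*(o - 1)*(o - 4)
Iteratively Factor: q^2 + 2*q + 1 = (q + 1)*(q + 1)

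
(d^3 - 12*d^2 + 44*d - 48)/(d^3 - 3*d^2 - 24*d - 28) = (-d^3 + 12*d^2 - 44*d + 48)/(-d^3 + 3*d^2 + 24*d + 28)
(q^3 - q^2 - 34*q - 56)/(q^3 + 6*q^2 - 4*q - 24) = (q^2 - 3*q - 28)/(q^2 + 4*q - 12)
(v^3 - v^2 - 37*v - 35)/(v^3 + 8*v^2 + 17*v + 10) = (v - 7)/(v + 2)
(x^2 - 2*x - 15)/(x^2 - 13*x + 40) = (x + 3)/(x - 8)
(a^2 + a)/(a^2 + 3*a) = (a + 1)/(a + 3)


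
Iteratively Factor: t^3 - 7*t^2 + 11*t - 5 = (t - 1)*(t^2 - 6*t + 5) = (t - 1)^2*(t - 5)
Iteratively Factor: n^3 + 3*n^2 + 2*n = (n + 2)*(n^2 + n) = (n + 1)*(n + 2)*(n)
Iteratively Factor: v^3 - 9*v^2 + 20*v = (v - 5)*(v^2 - 4*v) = (v - 5)*(v - 4)*(v)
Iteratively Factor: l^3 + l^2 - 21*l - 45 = (l + 3)*(l^2 - 2*l - 15) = (l - 5)*(l + 3)*(l + 3)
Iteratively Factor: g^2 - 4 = (g + 2)*(g - 2)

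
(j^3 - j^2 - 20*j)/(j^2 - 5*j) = j + 4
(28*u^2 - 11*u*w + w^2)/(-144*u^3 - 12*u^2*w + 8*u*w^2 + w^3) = (-7*u + w)/(36*u^2 + 12*u*w + w^2)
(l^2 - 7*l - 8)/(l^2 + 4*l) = (l^2 - 7*l - 8)/(l*(l + 4))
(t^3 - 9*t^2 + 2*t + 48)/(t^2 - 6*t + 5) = (t^3 - 9*t^2 + 2*t + 48)/(t^2 - 6*t + 5)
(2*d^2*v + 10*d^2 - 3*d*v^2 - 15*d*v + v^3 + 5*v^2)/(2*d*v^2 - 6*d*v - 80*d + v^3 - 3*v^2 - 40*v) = (2*d^2 - 3*d*v + v^2)/(2*d*v - 16*d + v^2 - 8*v)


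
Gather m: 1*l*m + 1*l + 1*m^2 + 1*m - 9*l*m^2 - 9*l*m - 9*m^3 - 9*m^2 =l - 9*m^3 + m^2*(-9*l - 8) + m*(1 - 8*l)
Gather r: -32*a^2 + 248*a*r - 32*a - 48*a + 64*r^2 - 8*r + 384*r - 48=-32*a^2 - 80*a + 64*r^2 + r*(248*a + 376) - 48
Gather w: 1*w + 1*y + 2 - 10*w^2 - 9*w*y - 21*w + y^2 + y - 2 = -10*w^2 + w*(-9*y - 20) + y^2 + 2*y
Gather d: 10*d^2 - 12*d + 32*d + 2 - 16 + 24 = 10*d^2 + 20*d + 10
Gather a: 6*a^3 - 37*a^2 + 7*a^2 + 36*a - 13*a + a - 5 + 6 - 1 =6*a^3 - 30*a^2 + 24*a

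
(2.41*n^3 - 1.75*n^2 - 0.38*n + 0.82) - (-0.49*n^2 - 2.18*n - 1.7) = 2.41*n^3 - 1.26*n^2 + 1.8*n + 2.52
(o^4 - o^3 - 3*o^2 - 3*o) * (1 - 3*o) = -3*o^5 + 4*o^4 + 8*o^3 + 6*o^2 - 3*o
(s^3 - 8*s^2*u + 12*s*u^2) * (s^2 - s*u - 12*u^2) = s^5 - 9*s^4*u + 8*s^3*u^2 + 84*s^2*u^3 - 144*s*u^4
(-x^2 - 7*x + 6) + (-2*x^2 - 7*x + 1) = -3*x^2 - 14*x + 7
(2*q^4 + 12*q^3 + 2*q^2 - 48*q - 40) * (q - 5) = 2*q^5 + 2*q^4 - 58*q^3 - 58*q^2 + 200*q + 200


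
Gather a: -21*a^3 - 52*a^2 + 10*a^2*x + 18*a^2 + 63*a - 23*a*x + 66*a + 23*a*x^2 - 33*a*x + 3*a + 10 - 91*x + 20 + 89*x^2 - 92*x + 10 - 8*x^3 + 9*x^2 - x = -21*a^3 + a^2*(10*x - 34) + a*(23*x^2 - 56*x + 132) - 8*x^3 + 98*x^2 - 184*x + 40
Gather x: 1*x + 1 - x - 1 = 0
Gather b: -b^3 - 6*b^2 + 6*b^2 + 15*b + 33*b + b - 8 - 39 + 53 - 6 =-b^3 + 49*b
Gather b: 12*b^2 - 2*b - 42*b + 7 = 12*b^2 - 44*b + 7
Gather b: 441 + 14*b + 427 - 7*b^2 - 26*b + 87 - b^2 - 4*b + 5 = -8*b^2 - 16*b + 960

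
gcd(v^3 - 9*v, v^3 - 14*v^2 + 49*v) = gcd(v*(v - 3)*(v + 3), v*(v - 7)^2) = v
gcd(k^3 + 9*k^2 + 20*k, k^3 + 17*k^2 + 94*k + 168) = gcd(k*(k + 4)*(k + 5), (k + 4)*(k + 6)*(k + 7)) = k + 4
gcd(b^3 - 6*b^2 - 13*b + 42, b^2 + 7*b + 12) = b + 3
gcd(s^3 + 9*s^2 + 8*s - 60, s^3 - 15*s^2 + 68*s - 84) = s - 2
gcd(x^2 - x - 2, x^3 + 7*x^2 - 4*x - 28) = x - 2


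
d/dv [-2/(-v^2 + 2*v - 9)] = 4*(1 - v)/(v^2 - 2*v + 9)^2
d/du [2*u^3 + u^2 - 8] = 2*u*(3*u + 1)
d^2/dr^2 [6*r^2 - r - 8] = 12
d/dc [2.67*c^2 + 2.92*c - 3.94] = 5.34*c + 2.92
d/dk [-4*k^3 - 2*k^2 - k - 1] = -12*k^2 - 4*k - 1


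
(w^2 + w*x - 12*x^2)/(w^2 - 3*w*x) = (w + 4*x)/w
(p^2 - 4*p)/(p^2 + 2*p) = (p - 4)/(p + 2)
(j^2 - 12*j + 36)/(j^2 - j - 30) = (j - 6)/(j + 5)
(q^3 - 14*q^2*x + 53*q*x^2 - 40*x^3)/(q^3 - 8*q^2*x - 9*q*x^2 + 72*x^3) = (-q^2 + 6*q*x - 5*x^2)/(-q^2 + 9*x^2)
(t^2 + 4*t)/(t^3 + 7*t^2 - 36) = t*(t + 4)/(t^3 + 7*t^2 - 36)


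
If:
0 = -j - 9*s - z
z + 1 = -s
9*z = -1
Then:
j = 73/9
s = -8/9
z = -1/9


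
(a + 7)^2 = a^2 + 14*a + 49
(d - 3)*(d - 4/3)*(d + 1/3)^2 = d^4 - 11*d^3/3 + 11*d^2/9 + 59*d/27 + 4/9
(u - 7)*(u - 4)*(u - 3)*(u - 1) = u^4 - 15*u^3 + 75*u^2 - 145*u + 84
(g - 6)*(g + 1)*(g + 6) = g^3 + g^2 - 36*g - 36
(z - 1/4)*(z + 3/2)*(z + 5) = z^3 + 25*z^2/4 + 47*z/8 - 15/8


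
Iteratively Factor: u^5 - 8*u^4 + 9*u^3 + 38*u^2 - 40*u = (u - 5)*(u^4 - 3*u^3 - 6*u^2 + 8*u) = (u - 5)*(u + 2)*(u^3 - 5*u^2 + 4*u) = (u - 5)*(u - 4)*(u + 2)*(u^2 - u) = (u - 5)*(u - 4)*(u - 1)*(u + 2)*(u)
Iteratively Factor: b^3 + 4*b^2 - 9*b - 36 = (b + 3)*(b^2 + b - 12) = (b - 3)*(b + 3)*(b + 4)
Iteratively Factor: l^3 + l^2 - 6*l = (l - 2)*(l^2 + 3*l) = l*(l - 2)*(l + 3)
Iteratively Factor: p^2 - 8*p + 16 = (p - 4)*(p - 4)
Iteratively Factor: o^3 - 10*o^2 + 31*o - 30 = (o - 5)*(o^2 - 5*o + 6) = (o - 5)*(o - 2)*(o - 3)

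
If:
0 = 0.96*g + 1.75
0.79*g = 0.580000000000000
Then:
No Solution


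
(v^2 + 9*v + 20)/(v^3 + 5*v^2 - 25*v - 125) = (v + 4)/(v^2 - 25)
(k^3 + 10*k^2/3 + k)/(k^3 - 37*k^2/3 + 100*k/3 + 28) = k*(3*k^2 + 10*k + 3)/(3*k^3 - 37*k^2 + 100*k + 84)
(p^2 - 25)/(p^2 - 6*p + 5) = (p + 5)/(p - 1)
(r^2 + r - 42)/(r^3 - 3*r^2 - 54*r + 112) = (r - 6)/(r^2 - 10*r + 16)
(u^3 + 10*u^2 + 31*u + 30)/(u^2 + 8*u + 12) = (u^2 + 8*u + 15)/(u + 6)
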